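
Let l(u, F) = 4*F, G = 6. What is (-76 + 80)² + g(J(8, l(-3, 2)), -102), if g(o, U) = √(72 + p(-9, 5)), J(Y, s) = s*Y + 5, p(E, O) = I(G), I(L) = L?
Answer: 16 + √78 ≈ 24.832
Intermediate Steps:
p(E, O) = 6
J(Y, s) = 5 + Y*s (J(Y, s) = Y*s + 5 = 5 + Y*s)
g(o, U) = √78 (g(o, U) = √(72 + 6) = √78)
(-76 + 80)² + g(J(8, l(-3, 2)), -102) = (-76 + 80)² + √78 = 4² + √78 = 16 + √78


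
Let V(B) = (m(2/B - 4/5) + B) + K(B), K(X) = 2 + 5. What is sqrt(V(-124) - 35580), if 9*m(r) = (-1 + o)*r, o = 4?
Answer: I*sqrt(30874570590)/930 ≈ 188.94*I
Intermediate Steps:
K(X) = 7
m(r) = r/3 (m(r) = ((-1 + 4)*r)/9 = (3*r)/9 = r/3)
V(B) = 101/15 + B + 2/(3*B) (V(B) = ((2/B - 4/5)/3 + B) + 7 = ((-4/5 + 2/B)/3 + B) + 7 = ((-4/15 + 2/(3*B)) + B) + 7 = (-4/15 + B + 2/(3*B)) + 7 = 101/15 + B + 2/(3*B))
sqrt(V(-124) - 35580) = sqrt((101/15 - 124 + (2/3)/(-124)) - 35580) = sqrt((101/15 - 124 + (2/3)*(-1/124)) - 35580) = sqrt((101/15 - 124 - 1/186) - 35580) = sqrt(-109063/930 - 35580) = sqrt(-33198463/930) = I*sqrt(30874570590)/930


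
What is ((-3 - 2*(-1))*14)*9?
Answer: -126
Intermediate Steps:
((-3 - 2*(-1))*14)*9 = ((-3 + 2)*14)*9 = -1*14*9 = -14*9 = -126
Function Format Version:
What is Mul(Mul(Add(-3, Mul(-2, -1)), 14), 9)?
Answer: -126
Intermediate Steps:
Mul(Mul(Add(-3, Mul(-2, -1)), 14), 9) = Mul(Mul(Add(-3, 2), 14), 9) = Mul(Mul(-1, 14), 9) = Mul(-14, 9) = -126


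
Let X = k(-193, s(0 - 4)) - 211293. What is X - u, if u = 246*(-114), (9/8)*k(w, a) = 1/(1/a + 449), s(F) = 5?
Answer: -1852097623/10107 ≈ -1.8325e+5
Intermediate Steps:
k(w, a) = 8/(9*(449 + 1/a)) (k(w, a) = 8/(9*(1/a + 449)) = 8/(9*(449 + 1/a)))
u = -28044
X = -2135538331/10107 (X = (8/9)*5/(1 + 449*5) - 211293 = (8/9)*5/(1 + 2245) - 211293 = (8/9)*5/2246 - 211293 = (8/9)*5*(1/2246) - 211293 = 20/10107 - 211293 = -2135538331/10107 ≈ -2.1129e+5)
X - u = -2135538331/10107 - 1*(-28044) = -2135538331/10107 + 28044 = -1852097623/10107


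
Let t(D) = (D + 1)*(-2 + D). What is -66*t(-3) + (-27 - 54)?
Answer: -741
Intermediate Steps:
t(D) = (1 + D)*(-2 + D)
-66*t(-3) + (-27 - 54) = -66*(-2 + (-3)² - 1*(-3)) + (-27 - 54) = -66*(-2 + 9 + 3) - 81 = -66*10 - 81 = -660 - 81 = -741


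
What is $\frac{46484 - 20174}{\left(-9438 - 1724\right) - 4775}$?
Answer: $- \frac{26310}{15937} \approx -1.6509$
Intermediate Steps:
$\frac{46484 - 20174}{\left(-9438 - 1724\right) - 4775} = \frac{26310}{-11162 - 4775} = \frac{26310}{-15937} = 26310 \left(- \frac{1}{15937}\right) = - \frac{26310}{15937}$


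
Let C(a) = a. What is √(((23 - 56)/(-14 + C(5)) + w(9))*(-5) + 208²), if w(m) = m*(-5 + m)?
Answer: √387591/3 ≈ 207.52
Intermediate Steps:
√(((23 - 56)/(-14 + C(5)) + w(9))*(-5) + 208²) = √(((23 - 56)/(-14 + 5) + 9*(-5 + 9))*(-5) + 208²) = √((-33/(-9) + 9*4)*(-5) + 43264) = √((-33*(-⅑) + 36)*(-5) + 43264) = √((11/3 + 36)*(-5) + 43264) = √((119/3)*(-5) + 43264) = √(-595/3 + 43264) = √(129197/3) = √387591/3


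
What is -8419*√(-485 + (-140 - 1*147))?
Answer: -16838*I*√193 ≈ -2.3392e+5*I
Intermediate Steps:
-8419*√(-485 + (-140 - 1*147)) = -8419*√(-485 + (-140 - 147)) = -8419*√(-485 - 287) = -16838*I*√193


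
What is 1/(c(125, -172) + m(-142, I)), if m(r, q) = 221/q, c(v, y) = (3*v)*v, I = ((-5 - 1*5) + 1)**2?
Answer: 81/3797096 ≈ 2.1332e-5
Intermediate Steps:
I = 81 (I = ((-5 - 5) + 1)**2 = (-10 + 1)**2 = (-9)**2 = 81)
c(v, y) = 3*v**2
1/(c(125, -172) + m(-142, I)) = 1/(3*125**2 + 221/81) = 1/(3*15625 + 221*(1/81)) = 1/(46875 + 221/81) = 1/(3797096/81) = 81/3797096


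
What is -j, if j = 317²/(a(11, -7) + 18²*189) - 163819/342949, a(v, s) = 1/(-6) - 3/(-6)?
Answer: -73292781512/63002817841 ≈ -1.1633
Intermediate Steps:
a(v, s) = ⅓ (a(v, s) = 1*(-⅙) - 3*(-⅙) = -⅙ + ½ = ⅓)
j = 73292781512/63002817841 (j = 317²/(⅓ + 18²*189) - 163819/342949 = 100489/(⅓ + 324*189) - 163819*1/342949 = 100489/(⅓ + 61236) - 163819/342949 = 100489/(183709/3) - 163819/342949 = 100489*(3/183709) - 163819/342949 = 301467/183709 - 163819/342949 = 73292781512/63002817841 ≈ 1.1633)
-j = -1*73292781512/63002817841 = -73292781512/63002817841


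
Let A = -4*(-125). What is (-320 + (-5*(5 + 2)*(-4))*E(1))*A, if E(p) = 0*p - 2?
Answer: -300000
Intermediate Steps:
E(p) = -2 (E(p) = 0 - 2 = -2)
A = 500
(-320 + (-5*(5 + 2)*(-4))*E(1))*A = (-320 + (-5*(5 + 2)*(-4))*(-2))*500 = (-320 + (-5*7*(-4))*(-2))*500 = (-320 - 35*(-4)*(-2))*500 = (-320 + 140*(-2))*500 = (-320 - 280)*500 = -600*500 = -300000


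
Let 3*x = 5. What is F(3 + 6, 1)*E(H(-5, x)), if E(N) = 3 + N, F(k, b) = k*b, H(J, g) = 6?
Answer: 81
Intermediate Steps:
x = 5/3 (x = (⅓)*5 = 5/3 ≈ 1.6667)
F(k, b) = b*k
F(3 + 6, 1)*E(H(-5, x)) = (1*(3 + 6))*(3 + 6) = (1*9)*9 = 9*9 = 81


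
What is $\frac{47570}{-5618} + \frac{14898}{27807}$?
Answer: $- \frac{15885667}{2002817} \approx -7.9317$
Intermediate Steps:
$\frac{47570}{-5618} + \frac{14898}{27807} = 47570 \left(- \frac{1}{5618}\right) + 14898 \cdot \frac{1}{27807} = - \frac{23785}{2809} + \frac{382}{713} = - \frac{15885667}{2002817}$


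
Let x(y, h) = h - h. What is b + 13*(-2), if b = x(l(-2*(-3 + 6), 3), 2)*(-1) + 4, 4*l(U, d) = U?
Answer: -22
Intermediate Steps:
l(U, d) = U/4
x(y, h) = 0
b = 4 (b = 0*(-1) + 4 = 0 + 4 = 4)
b + 13*(-2) = 4 + 13*(-2) = 4 - 26 = -22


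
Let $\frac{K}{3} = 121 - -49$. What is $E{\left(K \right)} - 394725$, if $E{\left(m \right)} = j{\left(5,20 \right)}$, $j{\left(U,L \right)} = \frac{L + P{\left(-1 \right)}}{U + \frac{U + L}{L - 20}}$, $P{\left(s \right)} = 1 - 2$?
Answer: $-394725$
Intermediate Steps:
$P{\left(s \right)} = -1$
$j{\left(U,L \right)} = \frac{-1 + L}{U + \frac{L + U}{-20 + L}}$ ($j{\left(U,L \right)} = \frac{L - 1}{U + \frac{U + L}{L - 20}} = \frac{-1 + L}{U + \frac{L + U}{-20 + L}}$)
$K = 510$ ($K = 3 \left(121 - -49\right) = 3 \left(121 + \left(-125 + 174\right)\right) = 3 \left(121 + 49\right) = 3 \cdot 170 = 510$)
$E{\left(m \right)} = 0$ ($E{\left(m \right)} = \frac{20 + 20^{2} - 420}{20 - 95 + 20 \cdot 5} = \frac{20 + 400 - 420}{20 - 95 + 100} = \frac{1}{25} \cdot 0 = 0$)
$E{\left(K \right)} - 394725 = 0 - 394725 = -394725$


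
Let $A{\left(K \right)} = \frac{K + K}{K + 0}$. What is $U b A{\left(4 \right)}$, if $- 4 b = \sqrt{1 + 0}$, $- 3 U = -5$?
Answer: $- \frac{5}{6} \approx -0.83333$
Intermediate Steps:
$A{\left(K \right)} = 2$ ($A{\left(K \right)} = \frac{2 K}{K} = 2$)
$U = \frac{5}{3}$ ($U = \left(- \frac{1}{3}\right) \left(-5\right) = \frac{5}{3} \approx 1.6667$)
$b = - \frac{1}{4}$ ($b = - \frac{\sqrt{1 + 0}}{4} = - \frac{\sqrt{1}}{4} = \left(- \frac{1}{4}\right) 1 = - \frac{1}{4} \approx -0.25$)
$U b A{\left(4 \right)} = \frac{5}{3} \left(- \frac{1}{4}\right) 2 = \left(- \frac{5}{12}\right) 2 = - \frac{5}{6}$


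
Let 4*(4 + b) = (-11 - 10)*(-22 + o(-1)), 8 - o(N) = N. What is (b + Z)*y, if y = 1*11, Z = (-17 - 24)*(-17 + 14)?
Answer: 8239/4 ≈ 2059.8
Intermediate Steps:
Z = 123 (Z = -41*(-3) = 123)
o(N) = 8 - N
y = 11
b = 257/4 (b = -4 + ((-11 - 10)*(-22 + (8 - 1*(-1))))/4 = -4 + (-21*(-22 + (8 + 1)))/4 = -4 + (-21*(-22 + 9))/4 = -4 + (-21*(-13))/4 = -4 + (¼)*273 = -4 + 273/4 = 257/4 ≈ 64.250)
(b + Z)*y = (257/4 + 123)*11 = (749/4)*11 = 8239/4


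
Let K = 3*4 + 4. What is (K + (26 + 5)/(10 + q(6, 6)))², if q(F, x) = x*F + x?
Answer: 744769/2704 ≈ 275.43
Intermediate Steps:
q(F, x) = x + F*x (q(F, x) = F*x + x = x + F*x)
K = 16 (K = 12 + 4 = 16)
(K + (26 + 5)/(10 + q(6, 6)))² = (16 + (26 + 5)/(10 + 6*(1 + 6)))² = (16 + 31/(10 + 6*7))² = (16 + 31/(10 + 42))² = (16 + 31/52)² = (863/52)² = 744769/2704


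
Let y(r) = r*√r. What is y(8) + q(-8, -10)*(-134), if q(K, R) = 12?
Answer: -1608 + 16*√2 ≈ -1585.4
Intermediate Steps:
y(r) = r^(3/2)
y(8) + q(-8, -10)*(-134) = 8^(3/2) + 12*(-134) = 16*√2 - 1608 = -1608 + 16*√2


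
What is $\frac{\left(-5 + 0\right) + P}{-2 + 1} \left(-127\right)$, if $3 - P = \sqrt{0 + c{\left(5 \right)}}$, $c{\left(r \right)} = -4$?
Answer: $-254 - 254 i \approx -254.0 - 254.0 i$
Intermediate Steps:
$P = 3 - 2 i$ ($P = 3 - \sqrt{0 - 4} = 3 - \sqrt{-4} = 3 - 2 i \approx 3.0 - 2.0 i$)
$\frac{\left(-5 + 0\right) + P}{-2 + 1} \left(-127\right) = \frac{\left(-5 + 0\right) + \left(3 - 2 i\right)}{-2 + 1} \left(-127\right) = \frac{-5 + \left(3 - 2 i\right)}{-1} \left(-127\right) = \left(-2 - 2 i\right) \left(-1\right) \left(-127\right) = \left(2 + 2 i\right) \left(-127\right) = -254 - 254 i$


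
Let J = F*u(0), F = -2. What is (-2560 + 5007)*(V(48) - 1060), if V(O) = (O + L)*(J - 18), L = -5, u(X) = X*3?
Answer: -4487798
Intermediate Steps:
u(X) = 3*X
J = 0 (J = -6*0 = -2*0 = 0)
V(O) = 90 - 18*O (V(O) = (O - 5)*(0 - 18) = (-5 + O)*(-18) = 90 - 18*O)
(-2560 + 5007)*(V(48) - 1060) = (-2560 + 5007)*((90 - 18*48) - 1060) = 2447*((90 - 864) - 1060) = 2447*(-774 - 1060) = 2447*(-1834) = -4487798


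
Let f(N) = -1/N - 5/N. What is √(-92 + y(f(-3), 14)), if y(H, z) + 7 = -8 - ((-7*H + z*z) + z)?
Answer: I*√303 ≈ 17.407*I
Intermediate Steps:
f(N) = -6/N
y(H, z) = -15 - z - z² + 7*H (y(H, z) = -7 + (-8 - ((-7*H + z*z) + z)) = -7 + (-8 - ((-7*H + z²) + z)) = -7 + (-8 - ((z² - 7*H) + z)) = -7 + (-8 - (z + z² - 7*H)) = -7 + (-8 + (-z - z² + 7*H)) = -7 + (-8 - z - z² + 7*H) = -15 - z - z² + 7*H)
√(-92 + y(f(-3), 14)) = √(-92 + (-15 - 1*14 - 1*14² + 7*(-6/(-3)))) = √(-92 + (-15 - 14 - 1*196 + 7*(-6*(-⅓)))) = √(-92 + (-15 - 14 - 196 + 7*2)) = √(-92 + (-15 - 14 - 196 + 14)) = √(-92 - 211) = √(-303) = I*√303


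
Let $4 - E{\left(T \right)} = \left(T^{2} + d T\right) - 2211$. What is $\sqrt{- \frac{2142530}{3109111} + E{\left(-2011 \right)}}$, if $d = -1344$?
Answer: $\frac{8 i \sqrt{1018719263092242755}}{3109111} \approx 2597.1 i$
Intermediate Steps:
$E{\left(T \right)} = 2215 - T^{2} + 1344 T$ ($E{\left(T \right)} = 4 - \left(\left(T^{2} - 1344 T\right) - 2211\right) = 4 - \left(-2211 + T^{2} - 1344 T\right) = 4 + \left(2211 - T^{2} + 1344 T\right) = 2215 - T^{2} + 1344 T$)
$\sqrt{- \frac{2142530}{3109111} + E{\left(-2011 \right)}} = \sqrt{- \frac{2142530}{3109111} + \left(2215 - \left(-2011\right)^{2} + 1344 \left(-2011\right)\right)} = \sqrt{\left(-2142530\right) \frac{1}{3109111} - 6744690} = \sqrt{- \frac{2142530}{3109111} - 6744690} = \sqrt{- \frac{20969992013120}{3109111}} = \frac{8 i \sqrt{1018719263092242755}}{3109111}$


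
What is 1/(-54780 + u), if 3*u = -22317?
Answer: -1/62219 ≈ -1.6072e-5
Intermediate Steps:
u = -7439 (u = (⅓)*(-22317) = -7439)
1/(-54780 + u) = 1/(-54780 - 7439) = 1/(-62219) = -1/62219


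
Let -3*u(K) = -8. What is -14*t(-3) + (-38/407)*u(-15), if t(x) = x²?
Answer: -154150/1221 ≈ -126.25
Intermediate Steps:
u(K) = 8/3 (u(K) = -⅓*(-8) = 8/3)
-14*t(-3) + (-38/407)*u(-15) = -14*(-3)² - 38/407*(8/3) = -14*9 - 38*1/407*(8/3) = -126 - 38/407*8/3 = -126 - 304/1221 = -154150/1221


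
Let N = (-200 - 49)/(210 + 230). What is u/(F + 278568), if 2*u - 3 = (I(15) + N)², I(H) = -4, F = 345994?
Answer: 4616881/241830406400 ≈ 1.9091e-5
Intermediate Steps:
N = -249/440 ≈ -0.56591
u = 4616881/387200 (u = 3/2 + (-4 - 249/440)²/2 = 3/2 + (-2009/440)²/2 = 3/2 + (½)*(4036081/193600) = 3/2 + 4036081/387200 = 4616881/387200 ≈ 11.924)
u/(F + 278568) = 4616881/(387200*(345994 + 278568)) = (4616881/387200)/624562 = (4616881/387200)*(1/624562) = 4616881/241830406400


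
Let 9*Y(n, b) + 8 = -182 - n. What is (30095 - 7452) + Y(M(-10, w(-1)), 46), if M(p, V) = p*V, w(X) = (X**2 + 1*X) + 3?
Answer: 203627/9 ≈ 22625.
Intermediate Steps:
w(X) = 3 + X + X**2 (w(X) = (X**2 + X) + 3 = (X + X**2) + 3 = 3 + X + X**2)
M(p, V) = V*p
Y(n, b) = -190/9 - n/9 (Y(n, b) = -8/9 + (-182 - n)/9 = -8/9 + (-182/9 - n/9) = -190/9 - n/9)
(30095 - 7452) + Y(M(-10, w(-1)), 46) = (30095 - 7452) + (-190/9 - (3 - 1 + (-1)**2)*(-10)/9) = 22643 + (-190/9 - (3 - 1 + 1)*(-10)/9) = 22643 + (-190/9 - (-10)/3) = 22643 + (-190/9 - 1/9*(-30)) = 22643 + (-190/9 + 10/3) = 22643 - 160/9 = 203627/9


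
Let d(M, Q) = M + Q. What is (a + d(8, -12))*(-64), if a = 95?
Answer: -5824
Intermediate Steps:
(a + d(8, -12))*(-64) = (95 + (8 - 12))*(-64) = (95 - 4)*(-64) = 91*(-64) = -5824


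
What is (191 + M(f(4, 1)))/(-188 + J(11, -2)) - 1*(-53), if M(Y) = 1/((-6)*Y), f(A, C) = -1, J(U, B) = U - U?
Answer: 58637/1128 ≈ 51.983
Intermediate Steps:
J(U, B) = 0
M(Y) = -1/(6*Y)
(191 + M(f(4, 1)))/(-188 + J(11, -2)) - 1*(-53) = (191 - 1/6/(-1))/(-188 + 0) - 1*(-53) = (191 - 1/6*(-1))/(-188) + 53 = (191 + 1/6)*(-1/188) + 53 = (1147/6)*(-1/188) + 53 = -1147/1128 + 53 = 58637/1128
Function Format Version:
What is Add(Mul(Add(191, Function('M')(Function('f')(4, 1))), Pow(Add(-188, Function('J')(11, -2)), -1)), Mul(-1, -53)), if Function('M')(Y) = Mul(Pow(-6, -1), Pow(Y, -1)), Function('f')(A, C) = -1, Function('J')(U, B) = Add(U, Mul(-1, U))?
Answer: Rational(58637, 1128) ≈ 51.983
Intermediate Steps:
Function('J')(U, B) = 0
Function('M')(Y) = Mul(Rational(-1, 6), Pow(Y, -1))
Add(Mul(Add(191, Function('M')(Function('f')(4, 1))), Pow(Add(-188, Function('J')(11, -2)), -1)), Mul(-1, -53)) = Add(Mul(Add(191, Mul(Rational(-1, 6), Pow(-1, -1))), Pow(Add(-188, 0), -1)), Mul(-1, -53)) = Add(Mul(Add(191, Mul(Rational(-1, 6), -1)), Pow(-188, -1)), 53) = Add(Mul(Add(191, Rational(1, 6)), Rational(-1, 188)), 53) = Add(Mul(Rational(1147, 6), Rational(-1, 188)), 53) = Add(Rational(-1147, 1128), 53) = Rational(58637, 1128)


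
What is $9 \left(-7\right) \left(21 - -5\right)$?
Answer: $-1638$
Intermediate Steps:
$9 \left(-7\right) \left(21 - -5\right) = - 63 \left(21 + \left(-62 + 67\right)\right) = - 63 \left(21 + 5\right) = \left(-63\right) 26 = -1638$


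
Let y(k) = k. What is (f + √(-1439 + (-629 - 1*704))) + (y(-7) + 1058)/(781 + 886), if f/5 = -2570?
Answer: -21419899/1667 + 6*I*√77 ≈ -12849.0 + 52.65*I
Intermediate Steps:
f = -12850 (f = 5*(-2570) = -12850)
(f + √(-1439 + (-629 - 1*704))) + (y(-7) + 1058)/(781 + 886) = (-12850 + √(-1439 + (-629 - 1*704))) + (-7 + 1058)/(781 + 886) = (-12850 + √(-1439 + (-629 - 704))) + 1051/1667 = (-12850 + √(-1439 - 1333)) + 1051*(1/1667) = (-12850 + √(-2772)) + 1051/1667 = (-12850 + 6*I*√77) + 1051/1667 = -21419899/1667 + 6*I*√77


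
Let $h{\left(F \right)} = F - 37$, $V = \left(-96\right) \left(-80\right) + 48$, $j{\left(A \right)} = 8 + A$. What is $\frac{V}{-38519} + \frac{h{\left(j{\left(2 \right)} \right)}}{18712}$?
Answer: $- \frac{145646349}{720767528} \approx -0.20207$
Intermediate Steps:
$V = 7728$ ($V = 7680 + 48 = 7728$)
$h{\left(F \right)} = -37 + F$ ($h{\left(F \right)} = F - 37 = -37 + F$)
$\frac{V}{-38519} + \frac{h{\left(j{\left(2 \right)} \right)}}{18712} = \frac{7728}{-38519} + \frac{-37 + \left(8 + 2\right)}{18712} = 7728 \left(- \frac{1}{38519}\right) + \left(-37 + 10\right) \frac{1}{18712} = - \frac{7728}{38519} - \frac{27}{18712} = - \frac{145646349}{720767528}$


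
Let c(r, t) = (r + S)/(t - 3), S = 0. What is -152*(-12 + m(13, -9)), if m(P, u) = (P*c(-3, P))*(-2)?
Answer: 3192/5 ≈ 638.40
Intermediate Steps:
c(r, t) = r/(-3 + t) (c(r, t) = (r + 0)/(t - 3) = r/(-3 + t))
m(P, u) = 6*P/(-3 + P) (m(P, u) = (P*(-3/(-3 + P)))*(-2) = -3*P/(-3 + P)*(-2) = 6*P/(-3 + P))
-152*(-12 + m(13, -9)) = -152*(-12 + 6*13/(-3 + 13)) = -152*(-12 + 6*13/10) = -152*(-12 + 6*13*(1/10)) = -152*(-12 + 39/5) = -152*(-21/5) = 3192/5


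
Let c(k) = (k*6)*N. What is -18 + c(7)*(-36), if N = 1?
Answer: -1530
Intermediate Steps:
c(k) = 6*k (c(k) = (k*6)*1 = (6*k)*1 = 6*k)
-18 + c(7)*(-36) = -18 + (6*7)*(-36) = -18 + 42*(-36) = -18 - 1512 = -1530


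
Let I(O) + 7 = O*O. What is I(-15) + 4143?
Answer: 4361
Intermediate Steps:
I(O) = -7 + O² (I(O) = -7 + O*O = -7 + O²)
I(-15) + 4143 = (-7 + (-15)²) + 4143 = (-7 + 225) + 4143 = 218 + 4143 = 4361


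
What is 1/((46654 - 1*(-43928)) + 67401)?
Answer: 1/157983 ≈ 6.3298e-6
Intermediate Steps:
1/((46654 - 1*(-43928)) + 67401) = 1/((46654 + 43928) + 67401) = 1/(90582 + 67401) = 1/157983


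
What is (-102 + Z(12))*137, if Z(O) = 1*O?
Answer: -12330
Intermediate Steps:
Z(O) = O
(-102 + Z(12))*137 = (-102 + 12)*137 = -90*137 = -12330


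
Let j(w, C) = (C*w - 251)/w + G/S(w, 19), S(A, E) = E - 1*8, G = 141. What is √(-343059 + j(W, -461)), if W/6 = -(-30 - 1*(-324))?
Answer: I*√73319516545/462 ≈ 586.09*I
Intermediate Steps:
W = -1764 (W = 6*(-(-30 - 1*(-324))) = 6*(-(-30 + 324)) = 6*(-1*294) = 6*(-294) = -1764)
S(A, E) = -8 + E (S(A, E) = E - 8 = -8 + E)
j(w, C) = 141/11 + (-251 + C*w)/w (j(w, C) = (C*w - 251)/w + 141/(-8 + 19) = (-251 + C*w)/w + 141/11 = 141/11 + (-251 + C*w)/w)
√(-343059 + j(W, -461)) = √(-343059 + (141/11 - 461 - 251/(-1764))) = √(-343059 + (141/11 - 461 - 251*(-1/1764))) = √(-343059 + (141/11 - 461 + 251/1764)) = √(-343059 - 8693759/19404) = √(-6665410595/19404) = I*√73319516545/462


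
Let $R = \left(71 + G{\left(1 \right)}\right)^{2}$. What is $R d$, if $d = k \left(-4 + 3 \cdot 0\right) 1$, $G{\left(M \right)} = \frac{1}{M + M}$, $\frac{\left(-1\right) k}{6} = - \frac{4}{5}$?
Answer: $- \frac{490776}{5} \approx -98155.0$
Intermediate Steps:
$k = \frac{24}{5}$ ($k = - 6 \left(- \frac{4}{5}\right) = - 6 \left(\left(-4\right) \frac{1}{5}\right) = \left(-6\right) \left(- \frac{4}{5}\right) = \frac{24}{5} \approx 4.8$)
$G{\left(M \right)} = \frac{1}{2 M}$
$d = - \frac{96}{5}$ ($d = \frac{24 \left(-4 + 3 \cdot 0\right)}{5} \cdot 1 = \frac{24 \left(-4 + 0\right)}{5} \cdot 1 = \frac{24}{5} \left(-4\right) 1 = \left(- \frac{96}{5}\right) 1 = - \frac{96}{5} \approx -19.2$)
$R = \frac{20449}{4}$ ($R = \left(71 + \frac{1}{2 \cdot 1}\right)^{2} = \left(71 + \frac{1}{2} \cdot 1\right)^{2} = \left(71 + \frac{1}{2}\right)^{2} = \left(\frac{143}{2}\right)^{2} = \frac{20449}{4} \approx 5112.3$)
$R d = \frac{20449}{4} \left(- \frac{96}{5}\right) = - \frac{490776}{5}$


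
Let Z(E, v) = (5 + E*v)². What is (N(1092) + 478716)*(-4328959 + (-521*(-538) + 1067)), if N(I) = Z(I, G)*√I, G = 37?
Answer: -1937648009304 - 13218529522503828*√273 ≈ -2.1841e+17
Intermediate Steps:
N(I) = √I*(5 + 37*I)² (N(I) = (5 + I*37)²*√I = (5 + 37*I)²*√I = √I*(5 + 37*I)²)
(N(1092) + 478716)*(-4328959 + (-521*(-538) + 1067)) = (√1092*(5 + 37*1092)² + 478716)*(-4328959 + (-521*(-538) + 1067)) = ((2*√273)*(5 + 40404)² + 478716)*(-4328959 + (280298 + 1067)) = ((2*√273)*40409² + 478716)*(-4328959 + 281365) = ((2*√273)*1632887281 + 478716)*(-4047594) = (3265774562*√273 + 478716)*(-4047594) = (478716 + 3265774562*√273)*(-4047594) = -1937648009304 - 13218529522503828*√273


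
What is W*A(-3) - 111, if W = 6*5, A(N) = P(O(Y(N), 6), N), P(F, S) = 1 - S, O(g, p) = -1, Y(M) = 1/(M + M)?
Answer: 9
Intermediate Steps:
Y(M) = 1/(2*M)
A(N) = 1 - N
W = 30
W*A(-3) - 111 = 30*(1 - 1*(-3)) - 111 = 30*(1 + 3) - 111 = 30*4 - 111 = 120 - 111 = 9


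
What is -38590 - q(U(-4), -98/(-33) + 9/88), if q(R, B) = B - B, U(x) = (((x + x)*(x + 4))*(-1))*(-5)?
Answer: -38590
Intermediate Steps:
U(x) = 10*x*(4 + x) (U(x) = (((2*x)*(4 + x))*(-1))*(-5) = ((2*x*(4 + x))*(-1))*(-5) = -2*x*(4 + x)*(-5) = 10*x*(4 + x))
q(R, B) = 0
-38590 - q(U(-4), -98/(-33) + 9/88) = -38590 - 1*0 = -38590 + 0 = -38590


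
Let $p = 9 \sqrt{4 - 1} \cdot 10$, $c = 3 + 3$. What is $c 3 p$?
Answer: $1620 \sqrt{3} \approx 2805.9$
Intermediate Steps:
$c = 6$
$p = 90 \sqrt{3}$ ($p = 9 \sqrt{3} \cdot 10 = 90 \sqrt{3} \approx 155.88$)
$c 3 p = 6 \cdot 3 \cdot 90 \sqrt{3} = 18 \cdot 90 \sqrt{3} = 1620 \sqrt{3}$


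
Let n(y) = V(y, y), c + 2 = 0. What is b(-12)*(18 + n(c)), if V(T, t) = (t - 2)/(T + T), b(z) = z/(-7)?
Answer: 228/7 ≈ 32.571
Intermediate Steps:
b(z) = -z/7 (b(z) = z*(-⅐) = -z/7)
c = -2 (c = -2 + 0 = -2)
V(T, t) = (-2 + t)/(2*T) (V(T, t) = (-2 + t)/((2*T)) = (-2 + t)*(1/(2*T)) = (-2 + t)/(2*T))
n(y) = (-2 + y)/(2*y)
b(-12)*(18 + n(c)) = (-⅐*(-12))*(18 + (½)*(-2 - 2)/(-2)) = 12*(18 + (½)*(-½)*(-4))/7 = 12*(18 + 1)/7 = (12/7)*19 = 228/7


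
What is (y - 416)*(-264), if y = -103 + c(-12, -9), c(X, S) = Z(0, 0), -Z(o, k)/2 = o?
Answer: 137016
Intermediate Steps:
Z(o, k) = -2*o
c(X, S) = 0 (c(X, S) = -2*0 = 0)
y = -103 (y = -103 + 0 = -103)
(y - 416)*(-264) = (-103 - 416)*(-264) = -519*(-264) = 137016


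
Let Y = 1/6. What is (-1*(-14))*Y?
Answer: 7/3 ≈ 2.3333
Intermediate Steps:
Y = ⅙ ≈ 0.16667
(-1*(-14))*Y = -1*(-14)*(⅙) = 14*(⅙) = 7/3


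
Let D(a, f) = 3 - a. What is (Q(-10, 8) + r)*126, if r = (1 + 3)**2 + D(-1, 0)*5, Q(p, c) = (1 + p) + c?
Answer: 4410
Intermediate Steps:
Q(p, c) = 1 + c + p
r = 36 (r = (1 + 3)**2 + (3 - 1*(-1))*5 = 4**2 + (3 + 1)*5 = 16 + 4*5 = 16 + 20 = 36)
(Q(-10, 8) + r)*126 = ((1 + 8 - 10) + 36)*126 = (-1 + 36)*126 = 35*126 = 4410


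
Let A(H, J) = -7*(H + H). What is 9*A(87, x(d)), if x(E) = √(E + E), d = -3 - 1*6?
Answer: -10962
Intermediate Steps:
d = -9 (d = -3 - 6 = -9)
x(E) = √2*√E (x(E) = √(2*E) = √2*√E)
A(H, J) = -14*H
9*A(87, x(d)) = 9*(-14*87) = 9*(-1218) = -10962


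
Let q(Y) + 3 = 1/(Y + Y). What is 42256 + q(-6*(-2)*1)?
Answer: 1014073/24 ≈ 42253.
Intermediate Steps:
q(Y) = -3 + 1/(2*Y) (q(Y) = -3 + 1/(Y + Y) = -3 + 1/(2*Y))
42256 + q(-6*(-2)*1) = 42256 + (-3 + 1/(2*((-6*(-2)*1)))) = 42256 + (-3 + 1/(2*((12*1)))) = 42256 + (-3 + (½)/12) = 42256 + (-3 + (½)*(1/12)) = 42256 + (-3 + 1/24) = 42256 - 71/24 = 1014073/24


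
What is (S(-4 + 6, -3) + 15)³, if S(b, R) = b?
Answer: 4913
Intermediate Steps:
(S(-4 + 6, -3) + 15)³ = ((-4 + 6) + 15)³ = (2 + 15)³ = 17³ = 4913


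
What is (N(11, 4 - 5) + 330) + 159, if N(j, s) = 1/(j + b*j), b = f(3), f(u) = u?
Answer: 21517/44 ≈ 489.02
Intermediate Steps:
b = 3
N(j, s) = 1/(4*j) (N(j, s) = 1/(j + 3*j) = 1/(4*j))
(N(11, 4 - 5) + 330) + 159 = ((1/4)/11 + 330) + 159 = ((1/4)*(1/11) + 330) + 159 = (1/44 + 330) + 159 = 14521/44 + 159 = 21517/44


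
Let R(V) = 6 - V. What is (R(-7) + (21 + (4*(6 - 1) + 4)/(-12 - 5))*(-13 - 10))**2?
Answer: 55323844/289 ≈ 1.9143e+5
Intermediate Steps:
(R(-7) + (21 + (4*(6 - 1) + 4)/(-12 - 5))*(-13 - 10))**2 = ((6 - 1*(-7)) + (21 + (4*(6 - 1) + 4)/(-12 - 5))*(-13 - 10))**2 = ((6 + 7) + (21 + (4*5 + 4)/(-17))*(-23))**2 = (13 + (21 + (20 + 4)*(-1/17))*(-23))**2 = (13 + (21 + 24*(-1/17))*(-23))**2 = (13 + (21 - 24/17)*(-23))**2 = (13 + (333/17)*(-23))**2 = (13 - 7659/17)**2 = (-7438/17)**2 = 55323844/289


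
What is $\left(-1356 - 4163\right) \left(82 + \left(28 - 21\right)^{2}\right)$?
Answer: $-722989$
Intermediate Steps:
$\left(-1356 - 4163\right) \left(82 + \left(28 - 21\right)^{2}\right) = - 5519 \left(82 + 7^{2}\right) = - 5519 \left(82 + 49\right) = \left(-5519\right) 131 = -722989$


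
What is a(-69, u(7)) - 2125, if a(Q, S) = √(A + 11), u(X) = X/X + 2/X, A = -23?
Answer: -2125 + 2*I*√3 ≈ -2125.0 + 3.4641*I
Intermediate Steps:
u(X) = 1 + 2/X
a(Q, S) = 2*I*√3 (a(Q, S) = √(-23 + 11) = √(-12) = 2*I*√3)
a(-69, u(7)) - 2125 = 2*I*√3 - 2125 = -2125 + 2*I*√3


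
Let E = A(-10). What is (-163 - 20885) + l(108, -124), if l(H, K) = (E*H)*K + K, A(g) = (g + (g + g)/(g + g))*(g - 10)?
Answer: -2431732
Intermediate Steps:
A(g) = (1 + g)*(-10 + g) (A(g) = (g + (2*g)/((2*g)))*(-10 + g) = (g + (2*g)*(1/(2*g)))*(-10 + g) = (g + 1)*(-10 + g) = (1 + g)*(-10 + g))
E = 180 (E = -10 + (-10)**2 - 9*(-10) = -10 + 100 + 90 = 180)
l(H, K) = K + 180*H*K (l(H, K) = (180*H)*K + K = 180*H*K + K = K + 180*H*K)
(-163 - 20885) + l(108, -124) = (-163 - 20885) - 124*(1 + 180*108) = -21048 - 124*(1 + 19440) = -21048 - 124*19441 = -21048 - 2410684 = -2431732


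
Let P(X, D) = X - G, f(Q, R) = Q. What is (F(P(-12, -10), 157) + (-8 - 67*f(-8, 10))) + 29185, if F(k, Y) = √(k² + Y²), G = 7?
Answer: 29713 + √25010 ≈ 29871.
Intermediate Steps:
P(X, D) = -7 + X (P(X, D) = X - 1*7 = X - 7 = -7 + X)
F(k, Y) = √(Y² + k²)
(F(P(-12, -10), 157) + (-8 - 67*f(-8, 10))) + 29185 = (√(157² + (-7 - 12)²) + (-8 - 67*(-8))) + 29185 = (√(24649 + (-19)²) + (-8 + 536)) + 29185 = (√(24649 + 361) + 528) + 29185 = (√25010 + 528) + 29185 = (528 + √25010) + 29185 = 29713 + √25010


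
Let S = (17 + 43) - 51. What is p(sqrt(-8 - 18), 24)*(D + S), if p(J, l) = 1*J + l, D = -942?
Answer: -22392 - 933*I*sqrt(26) ≈ -22392.0 - 4757.4*I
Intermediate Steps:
p(J, l) = J + l
S = 9 (S = 60 - 51 = 9)
p(sqrt(-8 - 18), 24)*(D + S) = (sqrt(-8 - 18) + 24)*(-942 + 9) = (sqrt(-26) + 24)*(-933) = (I*sqrt(26) + 24)*(-933) = (24 + I*sqrt(26))*(-933) = -22392 - 933*I*sqrt(26)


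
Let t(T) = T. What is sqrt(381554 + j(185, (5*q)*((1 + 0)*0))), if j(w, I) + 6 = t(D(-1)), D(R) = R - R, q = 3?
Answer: 2*sqrt(95387) ≈ 617.70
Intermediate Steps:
D(R) = 0
j(w, I) = -6 (j(w, I) = -6 + 0 = -6)
sqrt(381554 + j(185, (5*q)*((1 + 0)*0))) = sqrt(381554 - 6) = sqrt(381548) = 2*sqrt(95387)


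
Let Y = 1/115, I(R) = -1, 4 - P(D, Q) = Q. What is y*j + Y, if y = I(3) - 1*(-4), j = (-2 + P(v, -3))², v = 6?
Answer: 8626/115 ≈ 75.009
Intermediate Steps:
P(D, Q) = 4 - Q
j = 25 (j = (-2 + (4 - 1*(-3)))² = (-2 + (4 + 3))² = (-2 + 7)² = 5² = 25)
y = 3 (y = -1 - 1*(-4) = -1 + 4 = 3)
Y = 1/115 ≈ 0.0086956
y*j + Y = 3*25 + 1/115 = 75 + 1/115 = 8626/115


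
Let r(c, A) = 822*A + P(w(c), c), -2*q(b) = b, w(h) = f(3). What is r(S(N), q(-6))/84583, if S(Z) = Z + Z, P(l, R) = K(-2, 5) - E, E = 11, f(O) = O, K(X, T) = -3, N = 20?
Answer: 2452/84583 ≈ 0.028989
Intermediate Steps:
w(h) = 3
P(l, R) = -14 (P(l, R) = -3 - 1*11 = -3 - 11 = -14)
S(Z) = 2*Z
q(b) = -b/2
r(c, A) = -14 + 822*A (r(c, A) = 822*A - 14 = -14 + 822*A)
r(S(N), q(-6))/84583 = (-14 + 822*(-½*(-6)))/84583 = (-14 + 822*3)*(1/84583) = (-14 + 2466)*(1/84583) = 2452*(1/84583) = 2452/84583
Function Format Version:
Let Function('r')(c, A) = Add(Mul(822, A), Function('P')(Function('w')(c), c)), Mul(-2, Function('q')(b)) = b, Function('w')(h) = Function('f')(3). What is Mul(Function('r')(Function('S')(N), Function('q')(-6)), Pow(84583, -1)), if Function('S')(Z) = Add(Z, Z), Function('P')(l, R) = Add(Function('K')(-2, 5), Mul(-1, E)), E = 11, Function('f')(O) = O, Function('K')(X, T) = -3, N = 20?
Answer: Rational(2452, 84583) ≈ 0.028989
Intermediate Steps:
Function('w')(h) = 3
Function('P')(l, R) = -14 (Function('P')(l, R) = Add(-3, Mul(-1, 11)) = Add(-3, -11) = -14)
Function('S')(Z) = Mul(2, Z)
Function('q')(b) = Mul(Rational(-1, 2), b)
Function('r')(c, A) = Add(-14, Mul(822, A)) (Function('r')(c, A) = Add(Mul(822, A), -14) = Add(-14, Mul(822, A)))
Mul(Function('r')(Function('S')(N), Function('q')(-6)), Pow(84583, -1)) = Mul(Add(-14, Mul(822, Mul(Rational(-1, 2), -6))), Pow(84583, -1)) = Mul(Add(-14, Mul(822, 3)), Rational(1, 84583)) = Mul(Add(-14, 2466), Rational(1, 84583)) = Mul(2452, Rational(1, 84583)) = Rational(2452, 84583)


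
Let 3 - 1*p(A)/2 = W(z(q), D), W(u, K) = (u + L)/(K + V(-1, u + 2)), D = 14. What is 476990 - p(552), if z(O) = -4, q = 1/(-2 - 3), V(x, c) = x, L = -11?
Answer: 6200762/13 ≈ 4.7698e+5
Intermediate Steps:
q = -⅕ (q = 1/(-5) = -⅕ ≈ -0.20000)
W(u, K) = (-11 + u)/(-1 + K) (W(u, K) = (u - 11)/(K - 1) = (-11 + u)/(-1 + K))
p(A) = 108/13 (p(A) = 6 - 2*(-11 - 4)/(-1 + 14) = 6 - 2*(-15)/13 = 6 - 2*(-15/13) = 6 + 30/13 = 108/13)
476990 - p(552) = 476990 - 1*108/13 = 476990 - 108/13 = 6200762/13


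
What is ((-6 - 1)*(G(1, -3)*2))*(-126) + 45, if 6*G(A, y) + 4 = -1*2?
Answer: -1719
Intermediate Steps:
G(A, y) = -1 (G(A, y) = -⅔ + (-1*2)/6 = -⅔ + (⅙)*(-2) = -⅔ - ⅓ = -1)
((-6 - 1)*(G(1, -3)*2))*(-126) + 45 = ((-6 - 1)*(-1*2))*(-126) + 45 = -7*(-2)*(-126) + 45 = 14*(-126) + 45 = -1764 + 45 = -1719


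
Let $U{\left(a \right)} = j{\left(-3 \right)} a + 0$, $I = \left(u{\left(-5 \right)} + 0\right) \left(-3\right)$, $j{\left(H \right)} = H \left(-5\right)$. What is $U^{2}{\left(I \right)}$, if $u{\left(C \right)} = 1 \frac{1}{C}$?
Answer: $81$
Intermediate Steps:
$j{\left(H \right)} = - 5 H$
$u{\left(C \right)} = \frac{1}{C}$
$I = \frac{3}{5}$ ($I = \left(\frac{1}{-5} + 0\right) \left(-3\right) = \left(- \frac{1}{5} + 0\right) \left(-3\right) = \left(- \frac{1}{5}\right) \left(-3\right) = \frac{3}{5} \approx 0.6$)
$U{\left(a \right)} = 15 a$ ($U{\left(a \right)} = \left(-5\right) \left(-3\right) a + 0 = 15 a + 0 = 15 a$)
$U^{2}{\left(I \right)} = \left(15 \cdot \frac{3}{5}\right)^{2} = 9^{2} = 81$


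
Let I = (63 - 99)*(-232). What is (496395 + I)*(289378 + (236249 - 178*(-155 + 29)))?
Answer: 276629117085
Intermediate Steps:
I = 8352 (I = -36*(-232) = 8352)
(496395 + I)*(289378 + (236249 - 178*(-155 + 29))) = (496395 + 8352)*(289378 + (236249 - 178*(-155 + 29))) = 504747*(289378 + (236249 - 178*(-126))) = 504747*(289378 + (236249 + 22428)) = 504747*(289378 + 258677) = 504747*548055 = 276629117085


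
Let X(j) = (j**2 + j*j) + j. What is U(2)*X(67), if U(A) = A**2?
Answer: 36180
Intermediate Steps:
X(j) = j + 2*j**2 (X(j) = (j**2 + j**2) + j = 2*j**2 + j = j + 2*j**2)
U(2)*X(67) = 2**2*(67*(1 + 2*67)) = 4*(67*(1 + 134)) = 4*(67*135) = 4*9045 = 36180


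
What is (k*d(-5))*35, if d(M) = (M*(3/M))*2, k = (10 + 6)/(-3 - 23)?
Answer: -1680/13 ≈ -129.23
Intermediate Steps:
k = -8/13 (k = 16/(-26) = 16*(-1/26) = -8/13 ≈ -0.61539)
d(M) = 6 (d(M) = 3*2 = 6)
(k*d(-5))*35 = -8/13*6*35 = -48/13*35 = -1680/13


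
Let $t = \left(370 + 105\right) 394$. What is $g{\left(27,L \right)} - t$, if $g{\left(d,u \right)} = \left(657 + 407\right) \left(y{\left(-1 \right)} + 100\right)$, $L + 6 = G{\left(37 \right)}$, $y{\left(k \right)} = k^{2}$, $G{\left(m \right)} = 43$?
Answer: $-79686$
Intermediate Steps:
$t = 187150$ ($t = 475 \cdot 394 = 187150$)
$L = 37$ ($L = -6 + 43 = 37$)
$g{\left(d,u \right)} = 107464$ ($g{\left(d,u \right)} = \left(657 + 407\right) \left(\left(-1\right)^{2} + 100\right) = 1064 \left(1 + 100\right) = 1064 \cdot 101 = 107464$)
$g{\left(27,L \right)} - t = 107464 - 187150 = -79686$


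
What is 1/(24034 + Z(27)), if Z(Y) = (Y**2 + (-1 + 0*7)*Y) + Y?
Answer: 1/24763 ≈ 4.0383e-5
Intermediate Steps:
Z(Y) = Y**2 (Z(Y) = (Y**2 + (-1 + 0)*Y) + Y = (Y**2 - Y) + Y = Y**2)
1/(24034 + Z(27)) = 1/(24034 + 27**2) = 1/(24034 + 729) = 1/24763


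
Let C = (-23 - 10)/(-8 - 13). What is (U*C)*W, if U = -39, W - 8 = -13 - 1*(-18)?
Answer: -5577/7 ≈ -796.71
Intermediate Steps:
W = 13 (W = 8 + (-13 - 1*(-18)) = 8 + (-13 + 18) = 8 + 5 = 13)
C = 11/7 (C = -33/(-21) = -33*(-1/21) = 11/7 ≈ 1.5714)
(U*C)*W = -39*11/7*13 = -429/7*13 = -5577/7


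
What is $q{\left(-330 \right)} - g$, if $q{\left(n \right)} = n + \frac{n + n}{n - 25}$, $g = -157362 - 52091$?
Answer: $\frac{14847865}{71} \approx 2.0912 \cdot 10^{5}$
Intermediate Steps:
$g = -209453$ ($g = -157362 - 52091 = -209453$)
$q{\left(n \right)} = n + \frac{2 n}{-25 + n}$
$q{\left(-330 \right)} - g = - \frac{330 \left(-23 - 330\right)}{-25 - 330} - -209453 = \left(-330\right) \frac{1}{-355} \left(-353\right) + 209453 = \left(-330\right) \left(- \frac{1}{355}\right) \left(-353\right) + 209453 = - \frac{23298}{71} + 209453 = \frac{14847865}{71}$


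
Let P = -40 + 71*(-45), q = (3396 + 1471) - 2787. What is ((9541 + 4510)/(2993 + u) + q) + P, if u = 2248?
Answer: -6039304/5241 ≈ -1152.3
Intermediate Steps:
q = 2080 (q = 4867 - 2787 = 2080)
P = -3235 (P = -40 - 3195 = -3235)
((9541 + 4510)/(2993 + u) + q) + P = ((9541 + 4510)/(2993 + 2248) + 2080) - 3235 = (14051/5241 + 2080) - 3235 = 10915331/5241 - 3235 = -6039304/5241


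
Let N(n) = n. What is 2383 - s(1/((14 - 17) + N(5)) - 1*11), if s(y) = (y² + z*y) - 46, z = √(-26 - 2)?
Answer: 9275/4 + 21*I*√7 ≈ 2318.8 + 55.561*I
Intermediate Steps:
z = 2*I*√7 (z = √(-28) = 2*I*√7 ≈ 5.2915*I)
s(y) = -46 + y² + 2*I*y*√7 (s(y) = (y² + (2*I*√7)*y) - 46 = (y² + 2*I*y*√7) - 46 = -46 + y² + 2*I*y*√7)
2383 - s(1/((14 - 17) + N(5)) - 1*11) = 2383 - (-46 + (1/((14 - 17) + 5) - 1*11)² + 2*I*(1/((14 - 17) + 5) - 1*11)*√7) = 2383 - (-46 + (1/(-3 + 5) - 11)² + 2*I*(1/(-3 + 5) - 11)*√7) = 2383 - (-46 + (1/2 - 11)² + 2*I*(1/2 - 11)*√7) = 2383 - (-46 + (½ - 11)² + 2*I*(½ - 11)*√7) = 2383 - (-46 + (-21/2)² + 2*I*(-21/2)*√7) = 2383 - (-46 + 441/4 - 21*I*√7) = 2383 - (257/4 - 21*I*√7) = 2383 + (-257/4 + 21*I*√7) = 9275/4 + 21*I*√7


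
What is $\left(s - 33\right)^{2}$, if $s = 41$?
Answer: $64$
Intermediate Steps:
$\left(s - 33\right)^{2} = \left(41 - 33\right)^{2} = 8^{2} = 64$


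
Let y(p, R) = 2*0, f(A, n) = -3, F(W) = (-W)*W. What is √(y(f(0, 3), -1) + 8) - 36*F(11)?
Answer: 4356 + 2*√2 ≈ 4358.8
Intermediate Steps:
F(W) = -W²
y(p, R) = 0
√(y(f(0, 3), -1) + 8) - 36*F(11) = √(0 + 8) - (-36)*11² = √8 - (-36)*121 = 2*√2 - 36*(-121) = 2*√2 + 4356 = 4356 + 2*√2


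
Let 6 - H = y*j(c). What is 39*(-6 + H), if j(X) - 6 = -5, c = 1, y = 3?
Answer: -117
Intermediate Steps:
j(X) = 1 (j(X) = 6 - 5 = 1)
H = 3 (H = 6 - 3 = 3)
39*(-6 + H) = 39*(-6 + 3) = 39*(-3) = -117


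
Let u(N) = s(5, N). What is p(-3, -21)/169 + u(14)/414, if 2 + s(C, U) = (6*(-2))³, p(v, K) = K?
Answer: -150532/34983 ≈ -4.3030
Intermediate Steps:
s(C, U) = -1730 (s(C, U) = -2 + (6*(-2))³ = -2 + (-12)³ = -2 - 1728 = -1730)
u(N) = -1730
p(-3, -21)/169 + u(14)/414 = -21/169 - 1730/414 = -21*1/169 - 1730*1/414 = -21/169 - 865/207 = -150532/34983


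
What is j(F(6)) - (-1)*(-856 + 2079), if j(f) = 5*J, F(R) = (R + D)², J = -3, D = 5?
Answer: 1208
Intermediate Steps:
F(R) = (5 + R)² (F(R) = (R + 5)² = (5 + R)²)
j(f) = -15 (j(f) = 5*(-3) = -15)
j(F(6)) - (-1)*(-856 + 2079) = -15 - (-1)*(-856 + 2079) = -15 - (-1)*1223 = -15 - 1*(-1223) = -15 + 1223 = 1208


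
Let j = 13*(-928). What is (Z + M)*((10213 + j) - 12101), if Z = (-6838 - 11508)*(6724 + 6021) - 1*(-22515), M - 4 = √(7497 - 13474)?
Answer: 3261939245952 - 13952*I*√5977 ≈ 3.2619e+12 - 1.0786e+6*I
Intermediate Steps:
M = 4 + I*√5977 (M = 4 + √(7497 - 13474) = 4 + √(-5977) = 4 + I*√5977 ≈ 4.0 + 77.311*I)
j = -12064
Z = -233797255 (Z = -18346*12745 + 22515 = -233819770 + 22515 = -233797255)
(Z + M)*((10213 + j) - 12101) = (-233797255 + (4 + I*√5977))*((10213 - 12064) - 12101) = (-233797251 + I*√5977)*(-1851 - 12101) = (-233797251 + I*√5977)*(-13952) = 3261939245952 - 13952*I*√5977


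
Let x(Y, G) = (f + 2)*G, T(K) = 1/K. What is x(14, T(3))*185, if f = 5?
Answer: 1295/3 ≈ 431.67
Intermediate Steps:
x(Y, G) = 7*G (x(Y, G) = (5 + 2)*G = 7*G)
x(14, T(3))*185 = (7/3)*185 = 1295/3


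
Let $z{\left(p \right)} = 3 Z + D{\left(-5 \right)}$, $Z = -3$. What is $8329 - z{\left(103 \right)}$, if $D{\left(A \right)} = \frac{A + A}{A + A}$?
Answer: $8337$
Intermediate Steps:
$D{\left(A \right)} = 1$ ($D{\left(A \right)} = \frac{2 A}{2 A} = 2 A \frac{1}{2 A} = 1$)
$z{\left(p \right)} = -8$ ($z{\left(p \right)} = 3 \left(-3\right) + 1 = -9 + 1 = -8$)
$8329 - z{\left(103 \right)} = 8329 - -8 = 8329 + 8 = 8337$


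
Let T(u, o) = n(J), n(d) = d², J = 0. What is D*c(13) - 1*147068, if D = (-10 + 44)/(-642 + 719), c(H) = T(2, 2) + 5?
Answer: -11324066/77 ≈ -1.4707e+5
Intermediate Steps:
T(u, o) = 0 (T(u, o) = 0² = 0)
c(H) = 5 (c(H) = 0 + 5 = 5)
D = 34/77 ≈ 0.44156
D*c(13) - 1*147068 = (34/77)*5 - 1*147068 = 170/77 - 147068 = -11324066/77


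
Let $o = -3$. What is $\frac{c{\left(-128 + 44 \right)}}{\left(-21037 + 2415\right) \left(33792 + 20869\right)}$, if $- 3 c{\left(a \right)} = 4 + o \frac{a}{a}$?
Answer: $\frac{1}{3053691426} \approx 3.2747 \cdot 10^{-10}$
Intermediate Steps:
$c{\left(a \right)} = - \frac{1}{3}$ ($c{\left(a \right)} = - \frac{4 - 3 \frac{a}{a}}{3} = - \frac{4 - 3}{3} = \left(- \frac{1}{3}\right) 1 = - \frac{1}{3}$)
$\frac{c{\left(-128 + 44 \right)}}{\left(-21037 + 2415\right) \left(33792 + 20869\right)} = - \frac{1}{3 \left(-21037 + 2415\right) \left(33792 + 20869\right)} = - \frac{1}{3 \left(\left(-18622\right) 54661\right)} = - \frac{1}{3 \left(-1017897142\right)} = \left(- \frac{1}{3}\right) \left(- \frac{1}{1017897142}\right) = \frac{1}{3053691426}$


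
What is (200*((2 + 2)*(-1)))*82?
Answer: -65600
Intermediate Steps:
(200*((2 + 2)*(-1)))*82 = (200*(4*(-1)))*82 = (200*(-4))*82 = -800*82 = -65600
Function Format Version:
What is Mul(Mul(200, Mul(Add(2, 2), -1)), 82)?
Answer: -65600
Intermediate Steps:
Mul(Mul(200, Mul(Add(2, 2), -1)), 82) = Mul(Mul(200, Mul(4, -1)), 82) = Mul(Mul(200, -4), 82) = Mul(-800, 82) = -65600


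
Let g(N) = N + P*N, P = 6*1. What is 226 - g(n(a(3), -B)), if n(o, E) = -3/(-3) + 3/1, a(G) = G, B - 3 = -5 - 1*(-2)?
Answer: 198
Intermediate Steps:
B = 0 (B = 3 + (-5 - 1*(-2)) = 3 + (-5 + 2) = 3 - 3 = 0)
P = 6
n(o, E) = 4 (n(o, E) = -3*(-1/3) + 3*1 = 1 + 3 = 4)
g(N) = 7*N (g(N) = N + 6*N = 7*N)
226 - g(n(a(3), -B)) = 226 - 7*4 = 226 - 1*28 = 226 - 28 = 198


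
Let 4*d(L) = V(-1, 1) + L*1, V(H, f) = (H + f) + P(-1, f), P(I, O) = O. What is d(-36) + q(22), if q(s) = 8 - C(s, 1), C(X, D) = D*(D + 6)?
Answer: -31/4 ≈ -7.7500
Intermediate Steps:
C(X, D) = D*(6 + D)
V(H, f) = H + 2*f (V(H, f) = (H + f) + f = H + 2*f)
q(s) = 1 (q(s) = 8 - (6 + 1) = 8 - 7 = 1)
d(L) = ¼ + L/4 (d(L) = ((-1 + 2*1) + L*1)/4 = ((-1 + 2) + L)/4 = (1 + L)/4 = ¼ + L/4)
d(-36) + q(22) = (¼ + (¼)*(-36)) + 1 = (¼ - 9) + 1 = -35/4 + 1 = -31/4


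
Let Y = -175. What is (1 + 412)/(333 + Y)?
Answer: 413/158 ≈ 2.6139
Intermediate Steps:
(1 + 412)/(333 + Y) = (1 + 412)/(333 - 175) = 413/158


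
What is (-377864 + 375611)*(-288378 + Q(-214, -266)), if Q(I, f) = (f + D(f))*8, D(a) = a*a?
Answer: -620796126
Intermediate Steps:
D(a) = a²
Q(I, f) = 8*f + 8*f² (Q(I, f) = (f + f²)*8 = 8*f + 8*f²)
(-377864 + 375611)*(-288378 + Q(-214, -266)) = (-377864 + 375611)*(-288378 + 8*(-266)*(1 - 266)) = -2253*(-288378 + 8*(-266)*(-265)) = -2253*(-288378 + 563920) = -2253*275542 = -620796126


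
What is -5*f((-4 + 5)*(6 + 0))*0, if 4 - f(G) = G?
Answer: 0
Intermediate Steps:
f(G) = 4 - G
-5*f((-4 + 5)*(6 + 0))*0 = -5*(4 - (-4 + 5)*(6 + 0))*0 = -5*(4 - 6)*0 = -5*(-2)*0 = 10*0 = 0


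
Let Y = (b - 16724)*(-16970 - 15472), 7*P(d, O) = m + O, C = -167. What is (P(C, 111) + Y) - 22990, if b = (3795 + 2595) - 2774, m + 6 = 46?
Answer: 2976587373/7 ≈ 4.2523e+8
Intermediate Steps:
m = 40 (m = -6 + 46 = 40)
b = 3616 (b = 6390 - 2774 = 3616)
P(d, O) = 40/7 + O/7 (P(d, O) = (40 + O)/7 = 40/7 + O/7)
Y = 425249736 (Y = (3616 - 16724)*(-16970 - 15472) = -13108*(-32442) = 425249736)
(P(C, 111) + Y) - 22990 = ((40/7 + (1/7)*111) + 425249736) - 22990 = ((40/7 + 111/7) + 425249736) - 22990 = (151/7 + 425249736) - 22990 = 2976748303/7 - 22990 = 2976587373/7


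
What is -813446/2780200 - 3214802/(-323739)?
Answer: 4337224162903/450029583900 ≈ 9.6376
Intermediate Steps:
-813446/2780200 - 3214802/(-323739) = -813446*1/2780200 - 3214802*(-1/323739) = -406723/1390100 + 3214802/323739 = 4337224162903/450029583900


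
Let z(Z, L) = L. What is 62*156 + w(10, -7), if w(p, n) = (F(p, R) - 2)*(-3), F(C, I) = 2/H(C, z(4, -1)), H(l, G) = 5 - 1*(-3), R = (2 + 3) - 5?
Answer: 38709/4 ≈ 9677.3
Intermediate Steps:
R = 0 (R = 5 - 5 = 0)
H(l, G) = 8 (H(l, G) = 5 + 3 = 8)
F(C, I) = ¼ (F(C, I) = 2/8 = 2*(⅛) = ¼)
w(p, n) = 21/4 (w(p, n) = (¼ - 2)*(-3) = -7/4*(-3) = 21/4)
62*156 + w(10, -7) = 62*156 + 21/4 = 9672 + 21/4 = 38709/4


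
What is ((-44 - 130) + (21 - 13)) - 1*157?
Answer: -323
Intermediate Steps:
((-44 - 130) + (21 - 13)) - 1*157 = (-174 + 8) - 157 = -166 - 157 = -323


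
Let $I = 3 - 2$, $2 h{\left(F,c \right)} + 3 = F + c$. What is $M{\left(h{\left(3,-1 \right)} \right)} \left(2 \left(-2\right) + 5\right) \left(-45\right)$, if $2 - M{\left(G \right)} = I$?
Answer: $-45$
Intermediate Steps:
$h{\left(F,c \right)} = - \frac{3}{2} + \frac{F}{2} + \frac{c}{2}$ ($h{\left(F,c \right)} = - \frac{3}{2} + \frac{F + c}{2} = - \frac{3}{2} + \left(\frac{F}{2} + \frac{c}{2}\right) = - \frac{3}{2} + \frac{F}{2} + \frac{c}{2}$)
$I = 1$
$M{\left(G \right)} = 1$ ($M{\left(G \right)} = 2 - 1 = 1$)
$M{\left(h{\left(3,-1 \right)} \right)} \left(2 \left(-2\right) + 5\right) \left(-45\right) = 1 \left(2 \left(-2\right) + 5\right) \left(-45\right) = 1 \left(-4 + 5\right) \left(-45\right) = 1 \cdot 1 \left(-45\right) = 1 \left(-45\right) = -45$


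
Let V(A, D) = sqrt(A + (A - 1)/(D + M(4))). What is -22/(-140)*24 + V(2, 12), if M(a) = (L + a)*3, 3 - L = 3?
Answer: 132/35 + 7*sqrt(6)/12 ≈ 5.2003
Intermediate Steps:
L = 0 (L = 3 - 1*3 = 3 - 3 = 0)
M(a) = 3*a (M(a) = (0 + a)*3 = a*3 = 3*a)
V(A, D) = sqrt(A + (-1 + A)/(12 + D)) (V(A, D) = sqrt(A + (A - 1)/(D + 3*4)) = sqrt(A + (-1 + A)/(D + 12)) = sqrt(A + (-1 + A)/(12 + D)))
-22/(-140)*24 + V(2, 12) = -22/(-140)*24 + sqrt((-1 + 2 + 2*(12 + 12))/(12 + 12)) = -22*(-1/140)*24 + sqrt((-1 + 2 + 2*24)/24) = (11/70)*24 + sqrt((-1 + 2 + 48)/24) = 132/35 + sqrt((1/24)*49) = 132/35 + sqrt(49/24) = 132/35 + 7*sqrt(6)/12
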